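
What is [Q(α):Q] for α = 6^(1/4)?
[Q(α):Q] = 4

α is a root of x^4 - 6. By Eisenstein's criterion at the prime p = 2 (which divides the constant term 6 but p^2 = 4 does not, since 6 is squarefree), x^4 - 6 is irreducible over Q. Hence [Q(α):Q] = 4.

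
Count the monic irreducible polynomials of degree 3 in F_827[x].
There are 188536152 monic irreducible polynomials of degree 3 over F_827

Each element of F_{827^3} that lies in no proper subfield is a root of exactly one monic irreducible of degree 3 over F_827, and each such polynomial has 3 distinct roots in F_{827^3}. By Möbius inversion the count is N_827(3) = (1/3) Σ_{d|3} μ(3/d) · 827^d = (1/3)(μ(3)·827^1 + μ(1)·827^3) = 565608456/3 = 188536152.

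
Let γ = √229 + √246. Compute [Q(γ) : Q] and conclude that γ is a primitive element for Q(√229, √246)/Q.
[Q(γ) : Q] = 4 (equivalently, Q(γ) = Q(√229, √246))

Obviously Q(γ) ⊆ Q(√229, √246), and [Q(√229, √246):Q] = 4 (since 229, 246 are distinct squarefree integers > 1 with 56334 not a perfect square). To show equality we compute the minimal polynomial of γ. From γ = √229 + √246: γ^2 = 229 + 2√(56334) + 246 = 475 + 2√(56334), so γ^2 - 475 = 2√(56334); squaring, (γ^2 - 475)^2 = 4·56334, i.e. γ^4 - 950γ^2 + 225625 - 225336 = 0, i.e. γ^4 - 950γ^2 + 289 = 0. So γ is a root of x^4 - 950x^2 + 289. This polynomial is irreducible over Q: it has no rational root (each ±√229 ± √246 is irrational), and any factorization into two quadratics over Q would force √(56334) ∈ Q (pairing opposite roots) or √229, √246 ∈ Q (other pairings), all impossible. Hence [Q(γ):Q] = 4 = [Q(√229, √246):Q], so Q(γ) = Q(√229, √246).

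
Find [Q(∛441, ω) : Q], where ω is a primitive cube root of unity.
[Q(∛441, ω) : Q] = 6

[Q(∛441):Q] = 3 (min poly x^3 - 441, irreducible since 441 is not a perfect cube). [Q(ω):Q] = 2 (min poly x^2 + x + 1). Since Q(∛441) ⊂ R and ω ∉ R, we have ω ∉ Q(∛441), so x^2 + x + 1 remains irreducible over Q(∛441) and [Q(∛441, ω) : Q(∛441)] = 2. By the tower law, [Q(∛441, ω) : Q] = 3 · 2 = 6. (In fact Q(∛441, ω) is the splitting field of x^3 - 441 over Q.)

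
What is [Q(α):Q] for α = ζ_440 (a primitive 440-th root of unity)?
[Q(α):Q] = 160

The minimal polynomial of ζ_440 over Q is the 440-th cyclotomic polynomial Φ_440(x), which is irreducible over Q and has degree φ(440) = 160. Hence [Q(α):Q] = φ(440) = 160.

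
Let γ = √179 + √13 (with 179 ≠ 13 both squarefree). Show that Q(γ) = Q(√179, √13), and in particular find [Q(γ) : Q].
[Q(γ) : Q] = 4 (equivalently, Q(γ) = Q(√179, √13))

Obviously Q(γ) ⊆ Q(√179, √13), and [Q(√179, √13):Q] = 4 (since 179, 13 are distinct squarefree integers > 1 with 2327 not a perfect square). To show equality we compute the minimal polynomial of γ. From γ = √179 + √13: γ^2 = 179 + 2√(2327) + 13 = 192 + 2√(2327), so γ^2 - 192 = 2√(2327); squaring, (γ^2 - 192)^2 = 4·2327, i.e. γ^4 - 384γ^2 + 36864 - 9308 = 0, i.e. γ^4 - 384γ^2 + 27556 = 0. So γ is a root of x^4 - 384x^2 + 27556. This polynomial is irreducible over Q: it has no rational root (each ±√179 ± √13 is irrational), and any factorization into two quadratics over Q would force √(2327) ∈ Q (pairing opposite roots) or √179, √13 ∈ Q (other pairings), all impossible. Hence [Q(γ):Q] = 4 = [Q(√179, √13):Q], so Q(γ) = Q(√179, √13).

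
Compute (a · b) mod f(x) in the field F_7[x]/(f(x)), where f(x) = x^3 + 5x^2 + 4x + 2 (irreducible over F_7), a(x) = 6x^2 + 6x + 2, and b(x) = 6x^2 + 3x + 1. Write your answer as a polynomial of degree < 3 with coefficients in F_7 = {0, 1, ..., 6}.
a · b ≡ 4x^2 + 3x + 2 (mod f(x))

Multiply in F_7[x]: a(x)·b(x) = (6x^2 + 6x + 2)·(6x^2 + 3x + 1) = x^4 + 5x^3 + x^2 + 5x + 2. This has degree ≥ 3, so divide by f(x) over F_7: x^4 + 5x^3 + x^2 + 5x + 2 = (x)·(x^3 + 5x^2 + 4x + 2) + (4x^2 + 3x + 2). Hence a·b ≡ 4x^2 + 3x + 2 (mod f). (F_7[x]/(f) is a field with 7^3 = 343 elements since f is irreducible of degree 3.)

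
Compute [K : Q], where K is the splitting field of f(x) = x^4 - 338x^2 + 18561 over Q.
[K : Q] = 4

Solving the quadratic in x^2: x^2 = (338 ± √(338^2 - 4·18561))/2 = (338 ± √40000)/2 = (338 ± 200)/2, giving x^2 = 269 or x^2 = 69. So f(x) = (x^2 - 269)(x^2 - 69) and the roots of f are ±√269, ±√69. Hence the splitting field is K = Q(√269, √69). Since 269 and 69 are distinct squarefree integers > 1, their product 18561 is not a perfect square, so √69 ∉ Q(√269). By the tower law [K:Q] = [Q(√269,√69):Q(√269)] · [Q(√269):Q] = 2 · 2 = 4.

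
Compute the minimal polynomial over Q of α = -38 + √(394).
m_α(x) = x^2 + 76x + 1050

From α + 38 = √(394), squaring gives (α + 38)^2 = 394, i.e. α^2 + 76α + 1444 = 394, so α^2 + 76α + 1050 = 0. The discriminant of x^2 + 76x + 1050 is (76)^2 - 4·(1050) = 5776 - 4200 = 1576, and 4·(394) is not a perfect square in Q since 394 is squarefree and ≠ 1. Hence x^2 + 76x + 1050 is irreducible over Q and is the minimal polynomial of α.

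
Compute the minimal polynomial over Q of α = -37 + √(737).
m_α(x) = x^2 + 74x + 632

From α + 37 = √(737), squaring gives (α + 37)^2 = 737, i.e. α^2 + 74α + 1369 = 737, so α^2 + 74α + 632 = 0. The discriminant of x^2 + 74x + 632 is (74)^2 - 4·(632) = 5476 - 2528 = 2948, and 4·(737) is not a perfect square in Q since 737 is squarefree and ≠ 1. Hence x^2 + 74x + 632 is irreducible over Q and is the minimal polynomial of α.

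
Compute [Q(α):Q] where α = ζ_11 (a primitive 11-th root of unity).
[Q(α):Q] = 10

The minimal polynomial of ζ_11 over Q is the 11-th cyclotomic polynomial Φ_11(x), which is irreducible over Q and has degree φ(11) = 10. Hence [Q(α):Q] = φ(11) = 10.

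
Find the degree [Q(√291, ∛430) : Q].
[Q(√291, ∛430) : Q] = 6

Let L = Q(√291, ∛430). Since Q(√291) ⊂ L and [Q(√291):Q] = 2, the tower law gives 2 | [L:Q]. Likewise Q(∛430) ⊂ L with [Q(∛430):Q] = 3 (because 430 is not a perfect cube), so 3 | [L:Q]. As gcd(2,3) = 1, [L:Q] is divisible by 6. Conversely L is generated over Q by √291 and ∛430, so [L:Q] ≤ 2·3 = 6. Therefore [Q(√291, ∛430) : Q] = 6.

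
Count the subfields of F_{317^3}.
F_{317^3} has 2 subfields

The subfields of F_{p^n} are exactly the fields F_{p^d} for d | n (each is the fixed field of the unique index-d subgroup of Gal(F_{p^n}/F_p) ≅ Z/nZ). The divisors of n = 3 are {1, 3}, giving 2 subfields: F_{317^1}, F_{317^3}.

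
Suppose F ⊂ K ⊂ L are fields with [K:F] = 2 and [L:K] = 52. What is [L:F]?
[L:F] = 104

The tower law says that for any tower of field extensions F ⊂ K ⊂ L with finite degrees, [L:F] = [L:K] · [K:F]. Here this gives [L:F] = 52 · 2 = 104.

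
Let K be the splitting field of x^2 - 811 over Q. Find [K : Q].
[K : Q] = 2

f(x) = x^2 - 811 factors as (x - √811)(x + √811). The splitting field is K = Q(√811). Since 811 is squarefree and > 1, it is not a perfect square, so x^2 - 811 is irreducible over Q and [Q(√811) : Q] = 2. Hence [K : Q] = 2.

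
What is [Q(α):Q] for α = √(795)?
[Q(α):Q] = 2

[Q(α):Q] equals the degree of the minimal polynomial of α. Here α^2 = 795 and x^2 - 795 is irreducible (d = 795 is squarefree, ≠ 1, hence not a square), so deg(m_α) = 2. Thus [Q(α):Q] = 2.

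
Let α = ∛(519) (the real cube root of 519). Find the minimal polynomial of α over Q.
m_α(x) = x^3 - 519

α satisfies α^3 = 519, so x^3 - 519 annihilates α. By the rational root test, a rational root p/q (in lowest terms) of x^3 - 519 would satisfy p^3 = 519 q^3, forcing q = 1 and p^3 = 519; but 519 is not a perfect cube, contradiction. A monic cubic over Q with no rational root is irreducible (any nontrivial factorization would include a linear factor). Hence x^3 - 519 is the minimal polynomial of α, and in particular [Q(α):Q] = 3.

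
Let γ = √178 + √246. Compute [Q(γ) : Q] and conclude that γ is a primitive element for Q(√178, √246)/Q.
[Q(γ) : Q] = 4 (equivalently, Q(γ) = Q(√178, √246))

Obviously Q(γ) ⊆ Q(√178, √246), and [Q(√178, √246):Q] = 4 (since 178, 246 are distinct squarefree integers > 1 with 43788 not a perfect square). To show equality we compute the minimal polynomial of γ. From γ = √178 + √246: γ^2 = 178 + 2√(43788) + 246 = 424 + 2√(43788), so γ^2 - 424 = 2√(43788); squaring, (γ^2 - 424)^2 = 4·43788, i.e. γ^4 - 848γ^2 + 179776 - 175152 = 0, i.e. γ^4 - 848γ^2 + 4624 = 0. So γ is a root of x^4 - 848x^2 + 4624. This polynomial is irreducible over Q: it has no rational root (each ±√178 ± √246 is irrational), and any factorization into two quadratics over Q would force √(43788) ∈ Q (pairing opposite roots) or √178, √246 ∈ Q (other pairings), all impossible. Hence [Q(γ):Q] = 4 = [Q(√178, √246):Q], so Q(γ) = Q(√178, √246).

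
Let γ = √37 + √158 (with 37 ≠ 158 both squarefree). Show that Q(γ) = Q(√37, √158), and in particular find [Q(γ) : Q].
[Q(γ) : Q] = 4 (equivalently, Q(γ) = Q(√37, √158))

Obviously Q(γ) ⊆ Q(√37, √158), and [Q(√37, √158):Q] = 4 (since 37, 158 are distinct squarefree integers > 1 with 5846 not a perfect square). To show equality we compute the minimal polynomial of γ. From γ = √37 + √158: γ^2 = 37 + 2√(5846) + 158 = 195 + 2√(5846), so γ^2 - 195 = 2√(5846); squaring, (γ^2 - 195)^2 = 4·5846, i.e. γ^4 - 390γ^2 + 38025 - 23384 = 0, i.e. γ^4 - 390γ^2 + 14641 = 0. So γ is a root of x^4 - 390x^2 + 14641. This polynomial is irreducible over Q: it has no rational root (each ±√37 ± √158 is irrational), and any factorization into two quadratics over Q would force √(5846) ∈ Q (pairing opposite roots) or √37, √158 ∈ Q (other pairings), all impossible. Hence [Q(γ):Q] = 4 = [Q(√37, √158):Q], so Q(γ) = Q(√37, √158).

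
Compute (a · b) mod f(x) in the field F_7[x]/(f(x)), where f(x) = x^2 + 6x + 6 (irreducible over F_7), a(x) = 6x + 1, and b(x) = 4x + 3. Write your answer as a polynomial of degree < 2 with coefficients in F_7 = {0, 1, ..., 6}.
a · b ≡ 4x + 6 (mod f(x))

Multiply in F_7[x]: a(x)·b(x) = (6x + 1)·(4x + 3) = 3x^2 + x + 3. This has degree ≥ 2, so divide by f(x) over F_7: 3x^2 + x + 3 = (3)·(x^2 + 6x + 6) + (4x + 6). Hence a·b ≡ 4x + 6 (mod f). (F_7[x]/(f) is a field with 7^2 = 49 elements since f is irreducible of degree 2.)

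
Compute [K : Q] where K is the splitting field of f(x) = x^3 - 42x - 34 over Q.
[K : Q] = 6

By the rational root test, any rational root of the monic integer polynomial f(x) = x^3 - 42x - 34 must be an integer dividing the constant term -34, i.e. one of ±{1, 2, 17, 34}. Evaluating: f(1) = -75, f(-1) = 7, f(2) = -110, f(-2) = 42, f(17) = 4165, f(-17) = -4233, f(34) = 37842, f(-34) = -37910; none is 0, so f has no rational root and is therefore irreducible over Q (a cubic with no linear factor over a field is irreducible). For an irreducible cubic, the Galois group is A_3 or S_3 according as the discriminant disc(f) = -4a^3 - 27b^2 = -4·(-42)^3 - 27·(-34)^2 = 265140 is or is not a square in Q. Here disc(f) = 265140 is not a perfect square in Q, so the Galois group of f over Q is not contained in A_3 and must be all of S_3. The splitting field has degree |S_3| = 6 over Q, so [K : Q] = 6.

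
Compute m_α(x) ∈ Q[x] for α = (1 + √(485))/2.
m_α(x) = x^2 - x - 121

From 2α - 1 = √(485), squaring gives (2α - 1)^2 = 485, i.e. 4α^2 - 4α + 1 = 485, so α^2 - α + (1 - 485)/4 = 0. Since 485 ≡ 1 (mod 4), (1 - 485)/4 = -121 ∈ Z. The polynomial x^2 - x - 121 has discriminant 1 - 4·(-121) = 485, which is not a perfect square in Q (d = 485 is squarefree and ≠ 1), so x^2 - x - 121 is irreducible over Q. It is the minimal polynomial of α.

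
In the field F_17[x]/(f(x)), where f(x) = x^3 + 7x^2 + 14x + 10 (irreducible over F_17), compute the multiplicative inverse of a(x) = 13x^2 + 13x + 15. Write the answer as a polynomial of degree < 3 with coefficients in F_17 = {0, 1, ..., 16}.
a(x)^(-1) ≡ 7x^2 + 13x + 6 (mod f(x))

Since f is irreducible over F_17, F_17[x]/(f) is a field and a(x) ≠ 0 has an inverse. Apply the extended Euclidean algorithm to f(x) and a(x) in F_17[x]: f(x) = (4x + 7)·a(x) + (16x + 7);  a(x) = (4x + 15)·(16x + 7) + (12). The last nonzero remainder is the constant 12 = gcd(f, a) in F_17. Back-substituting through the division chain expresses 12 = s(x)·a(x) + t(x)·f(x) with s(x) ≡ 16x^2 + 3x + 4 (mod f), so (16x^2 + 3x + 4)·a(x) ≡ 12 (mod f). Multiplying by 12^(-1) ≡ 10 in F_17 gives a(x)^(-1) ≡ 10·(16x^2 + 3x + 4) ≡ 7x^2 + 13x + 6 (mod f). Check: (13x^2 + 13x + 15)·(7x^2 + 13x + 6) = 6x^4 + 5x^3 + 12x^2 + x + 5 ≡ 1 (mod x^3 + 7x^2 + 14x + 10).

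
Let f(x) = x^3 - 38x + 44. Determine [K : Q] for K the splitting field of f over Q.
[K : Q] = 6

By the rational root test, any rational root of the monic integer polynomial f(x) = x^3 - 38x + 44 must be an integer dividing the constant term 44, i.e. one of ±{1, 2, 4, 11, 22, 44}. Evaluating: f(1) = 7, f(-1) = 81, f(2) = -24, f(-2) = 112, f(4) = -44, f(-4) = 132, f(11) = 957, f(-11) = -869, f(22) = 9856, f(-22) = -9768, f(44) = 83556, f(-44) = -83468; none is 0, so f has no rational root and is therefore irreducible over Q (a cubic with no linear factor over a field is irreducible). For an irreducible cubic, the Galois group is A_3 or S_3 according as the discriminant disc(f) = -4a^3 - 27b^2 = -4·(-38)^3 - 27·(44)^2 = 167216 is or is not a square in Q. Here disc(f) = 167216 is not a perfect square in Q, so the Galois group of f over Q is not contained in A_3 and must be all of S_3. The splitting field has degree |S_3| = 6 over Q, so [K : Q] = 6.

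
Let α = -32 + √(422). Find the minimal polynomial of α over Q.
m_α(x) = x^2 + 64x + 602

From α + 32 = √(422), squaring gives (α + 32)^2 = 422, i.e. α^2 + 64α + 1024 = 422, so α^2 + 64α + 602 = 0. The discriminant of x^2 + 64x + 602 is (64)^2 - 4·(602) = 4096 - 2408 = 1688, and 4·(422) is not a perfect square in Q since 422 is squarefree and ≠ 1. Hence x^2 + 64x + 602 is irreducible over Q and is the minimal polynomial of α.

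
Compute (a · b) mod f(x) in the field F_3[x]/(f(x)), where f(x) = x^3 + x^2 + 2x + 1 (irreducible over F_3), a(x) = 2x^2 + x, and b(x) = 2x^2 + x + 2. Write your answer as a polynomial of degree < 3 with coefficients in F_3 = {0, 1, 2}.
a · b ≡ x (mod f(x))

Multiply in F_3[x]: a(x)·b(x) = (2x^2 + x)·(2x^2 + x + 2) = x^4 + x^3 + 2x^2 + 2x. This has degree ≥ 3, so divide by f(x) over F_3: x^4 + x^3 + 2x^2 + 2x = (x)·(x^3 + x^2 + 2x + 1) + (x). Hence a·b ≡ x (mod f). (F_3[x]/(f) is a field with 3^3 = 27 elements since f is irreducible of degree 3.)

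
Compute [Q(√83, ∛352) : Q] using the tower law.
[Q(√83, ∛352) : Q] = 6

Let L = Q(√83, ∛352). Since Q(√83) ⊂ L and [Q(√83):Q] = 2, the tower law gives 2 | [L:Q]. Likewise Q(∛352) ⊂ L with [Q(∛352):Q] = 3 (because 352 is not a perfect cube), so 3 | [L:Q]. As gcd(2,3) = 1, [L:Q] is divisible by 6. Conversely L is generated over Q by √83 and ∛352, so [L:Q] ≤ 2·3 = 6. Therefore [Q(√83, ∛352) : Q] = 6.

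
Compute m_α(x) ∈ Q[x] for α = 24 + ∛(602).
m_α(x) = x^3 - 72x^2 + 1728x - 14426

Set β = α - 24 = ∛(602), so β^3 = 602. Then (α - 24)^3 - 602 = 0, i.e. α is a root of g(x) = (x - 24)^3 - 602 = x^3 - 72x^2 + 1728x - 14426. Since g(x) = h(x - 24) where h(x) = x^3 - 602, and h is irreducible over Q (because 602 is not a perfect cube, so h has no rational root, and a monic cubic with no rational root is irreducible), g is also irreducible (irreducibility is preserved under the substitution x → x - 24). Hence m_α(x) = x^3 - 72x^2 + 1728x - 14426.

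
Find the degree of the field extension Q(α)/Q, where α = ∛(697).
[Q(α):Q] = 3

The minimal polynomial of α is x^3 - 697, irreducible over Q since 697 is not a perfect cube (so x^3 - 697 has no rational root). Hence [Q(α):Q] = deg(m_α) = 3.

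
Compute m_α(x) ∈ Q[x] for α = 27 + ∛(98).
m_α(x) = x^3 - 81x^2 + 2187x - 19781

Set β = α - 27 = ∛(98), so β^3 = 98. Then (α - 27)^3 - 98 = 0, i.e. α is a root of g(x) = (x - 27)^3 - 98 = x^3 - 81x^2 + 2187x - 19781. Since g(x) = h(x - 27) where h(x) = x^3 - 98, and h is irreducible over Q (because 98 is not a perfect cube, so h has no rational root, and a monic cubic with no rational root is irreducible), g is also irreducible (irreducibility is preserved under the substitution x → x - 27). Hence m_α(x) = x^3 - 81x^2 + 2187x - 19781.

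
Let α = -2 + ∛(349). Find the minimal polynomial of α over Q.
m_α(x) = x^3 + 6x^2 + 12x - 341

Set β = α + 2 = ∛(349), so β^3 = 349. Then (α + 2)^3 - 349 = 0, i.e. α is a root of g(x) = (x + 2)^3 - 349 = x^3 + 6x^2 + 12x - 341. Since g(x) = h(x + 2) where h(x) = x^3 - 349, and h is irreducible over Q (because 349 is not a perfect cube, so h has no rational root, and a monic cubic with no rational root is irreducible), g is also irreducible (irreducibility is preserved under the substitution x → x + 2). Hence m_α(x) = x^3 + 6x^2 + 12x - 341.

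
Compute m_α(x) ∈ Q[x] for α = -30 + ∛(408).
m_α(x) = x^3 + 90x^2 + 2700x + 26592

Set β = α + 30 = ∛(408), so β^3 = 408. Then (α + 30)^3 - 408 = 0, i.e. α is a root of g(x) = (x + 30)^3 - 408 = x^3 + 90x^2 + 2700x + 26592. Since g(x) = h(x + 30) where h(x) = x^3 - 408, and h is irreducible over Q (because 408 is not a perfect cube, so h has no rational root, and a monic cubic with no rational root is irreducible), g is also irreducible (irreducibility is preserved under the substitution x → x + 30). Hence m_α(x) = x^3 + 90x^2 + 2700x + 26592.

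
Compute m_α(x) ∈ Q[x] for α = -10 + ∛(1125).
m_α(x) = x^3 + 30x^2 + 300x - 125

Set β = α + 10 = ∛(1125), so β^3 = 1125. Then (α + 10)^3 - 1125 = 0, i.e. α is a root of g(x) = (x + 10)^3 - 1125 = x^3 + 30x^2 + 300x - 125. Since g(x) = h(x + 10) where h(x) = x^3 - 1125, and h is irreducible over Q (because 1125 is not a perfect cube, so h has no rational root, and a monic cubic with no rational root is irreducible), g is also irreducible (irreducibility is preserved under the substitution x → x + 10). Hence m_α(x) = x^3 + 30x^2 + 300x - 125.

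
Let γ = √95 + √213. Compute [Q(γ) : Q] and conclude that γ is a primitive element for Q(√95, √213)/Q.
[Q(γ) : Q] = 4 (equivalently, Q(γ) = Q(√95, √213))

Obviously Q(γ) ⊆ Q(√95, √213), and [Q(√95, √213):Q] = 4 (since 95, 213 are distinct squarefree integers > 1 with 20235 not a perfect square). To show equality we compute the minimal polynomial of γ. From γ = √95 + √213: γ^2 = 95 + 2√(20235) + 213 = 308 + 2√(20235), so γ^2 - 308 = 2√(20235); squaring, (γ^2 - 308)^2 = 4·20235, i.e. γ^4 - 616γ^2 + 94864 - 80940 = 0, i.e. γ^4 - 616γ^2 + 13924 = 0. So γ is a root of x^4 - 616x^2 + 13924. This polynomial is irreducible over Q: it has no rational root (each ±√95 ± √213 is irrational), and any factorization into two quadratics over Q would force √(20235) ∈ Q (pairing opposite roots) or √95, √213 ∈ Q (other pairings), all impossible. Hence [Q(γ):Q] = 4 = [Q(√95, √213):Q], so Q(γ) = Q(√95, √213).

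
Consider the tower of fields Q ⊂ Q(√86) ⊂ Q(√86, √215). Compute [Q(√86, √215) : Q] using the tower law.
[Q(√86, √215) : Q] = 4

[Q(√86):Q] = 2 (min poly x^2 - 86, irreducible since 86 is squarefree > 1). For the top step, suppose √215 ∈ Q(√86), say √215 = c + d√86 with c, d ∈ Q. Squaring: 215 = c^2 + 86d^2 + 2cd√86. Since √86 ∉ Q this forces 2cd = 0. If d = 0 then √215 = c ∈ Q, contradicting 215 squarefree > 1. If c = 0 then 215 = 86d^2, so 86·215 = (86d)^2 is a perfect square in Q — but 86·215 = 18490 is not a perfect square (since 86 and 215 are distinct squarefree integers). Contradiction. Hence √215 ∉ Q(√86), so x^2 - 215 stays irreducible over Q(√86) and [Q(√86, √215) : Q(√86)] = 2. By the tower law, [Q(√86, √215) : Q] = 2 · 2 = 4.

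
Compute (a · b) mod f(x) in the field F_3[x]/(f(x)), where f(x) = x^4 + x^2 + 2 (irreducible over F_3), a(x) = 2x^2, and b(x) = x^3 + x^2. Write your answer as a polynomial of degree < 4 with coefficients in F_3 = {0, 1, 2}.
a · b ≡ x^3 + x^2 + 2x + 2 (mod f(x))

Multiply in F_3[x]: a(x)·b(x) = (2x^2)·(x^3 + x^2) = 2x^5 + 2x^4. This has degree ≥ 4, so divide by f(x) over F_3: 2x^5 + 2x^4 = (2x + 2)·(x^4 + x^2 + 2) + (x^3 + x^2 + 2x + 2). Hence a·b ≡ x^3 + x^2 + 2x + 2 (mod f). (F_3[x]/(f) is a field with 3^4 = 81 elements since f is irreducible of degree 4.)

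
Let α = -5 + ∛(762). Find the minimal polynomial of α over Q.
m_α(x) = x^3 + 15x^2 + 75x - 637

Set β = α + 5 = ∛(762), so β^3 = 762. Then (α + 5)^3 - 762 = 0, i.e. α is a root of g(x) = (x + 5)^3 - 762 = x^3 + 15x^2 + 75x - 637. Since g(x) = h(x + 5) where h(x) = x^3 - 762, and h is irreducible over Q (because 762 is not a perfect cube, so h has no rational root, and a monic cubic with no rational root is irreducible), g is also irreducible (irreducibility is preserved under the substitution x → x + 5). Hence m_α(x) = x^3 + 15x^2 + 75x - 637.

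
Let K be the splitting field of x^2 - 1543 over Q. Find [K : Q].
[K : Q] = 2

f(x) = x^2 - 1543 factors as (x - √1543)(x + √1543). The splitting field is K = Q(√1543). Since 1543 is squarefree and > 1, it is not a perfect square, so x^2 - 1543 is irreducible over Q and [Q(√1543) : Q] = 2. Hence [K : Q] = 2.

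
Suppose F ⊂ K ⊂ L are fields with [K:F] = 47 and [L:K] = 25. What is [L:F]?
[L:F] = 1175

The tower law says that for any tower of field extensions F ⊂ K ⊂ L with finite degrees, [L:F] = [L:K] · [K:F]. Here this gives [L:F] = 25 · 47 = 1175.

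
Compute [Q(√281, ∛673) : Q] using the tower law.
[Q(√281, ∛673) : Q] = 6

Let L = Q(√281, ∛673). Since Q(√281) ⊂ L and [Q(√281):Q] = 2, the tower law gives 2 | [L:Q]. Likewise Q(∛673) ⊂ L with [Q(∛673):Q] = 3 (because 673 is not a perfect cube), so 3 | [L:Q]. As gcd(2,3) = 1, [L:Q] is divisible by 6. Conversely L is generated over Q by √281 and ∛673, so [L:Q] ≤ 2·3 = 6. Therefore [Q(√281, ∛673) : Q] = 6.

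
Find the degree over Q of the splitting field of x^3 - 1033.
[K : Q] = 6

The roots of x^3 - 1033 are ∛1033, ω∛1033, ω^2∛1033 where ω = e^(2πi/3) is a primitive cube root of unity, so K = Q(∛1033, ω). Now [Q(∛1033):Q] = 3 (since 1033 is not a perfect cube, x^3 - 1033 is irreducible) and [Q(ω):Q] = 2. Both 2 and 3 divide [K:Q], and [K:Q] ≤ 3·2 = 6, so [K:Q] = 6. (Equivalently: Q(∛1033) ⊂ R but ω ∉ R, so [K : Q(∛1033)] = 2.)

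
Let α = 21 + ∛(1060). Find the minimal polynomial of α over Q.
m_α(x) = x^3 - 63x^2 + 1323x - 10321

Set β = α - 21 = ∛(1060), so β^3 = 1060. Then (α - 21)^3 - 1060 = 0, i.e. α is a root of g(x) = (x - 21)^3 - 1060 = x^3 - 63x^2 + 1323x - 10321. Since g(x) = h(x - 21) where h(x) = x^3 - 1060, and h is irreducible over Q (because 1060 is not a perfect cube, so h has no rational root, and a monic cubic with no rational root is irreducible), g is also irreducible (irreducibility is preserved under the substitution x → x - 21). Hence m_α(x) = x^3 - 63x^2 + 1323x - 10321.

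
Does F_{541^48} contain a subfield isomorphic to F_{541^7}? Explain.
No: F_{541^7} is not a subfield of F_{541^48}

F_{p^m} embeds in F_{p^n} iff m | n. Here 7 ∤ 48 (since 48 = 6·7 + 6 with remainder 6 ≠ 0), so F_{541^7} is not a subfield of F_{541^48}. Equivalently: if it were, the tower law would give 7 = [F_{541^7}:F_541] dividing [F_{541^48}:F_541] = 48, contradiction.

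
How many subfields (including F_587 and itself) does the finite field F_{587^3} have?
F_{587^3} has 2 subfields

The subfields of F_{p^n} are exactly the fields F_{p^d} for d | n (each is the fixed field of the unique index-d subgroup of Gal(F_{p^n}/F_p) ≅ Z/nZ). The divisors of n = 3 are {1, 3}, giving 2 subfields: F_{587^1}, F_{587^3}.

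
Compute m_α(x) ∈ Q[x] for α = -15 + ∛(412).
m_α(x) = x^3 + 45x^2 + 675x + 2963

Set β = α + 15 = ∛(412), so β^3 = 412. Then (α + 15)^3 - 412 = 0, i.e. α is a root of g(x) = (x + 15)^3 - 412 = x^3 + 45x^2 + 675x + 2963. Since g(x) = h(x + 15) where h(x) = x^3 - 412, and h is irreducible over Q (because 412 is not a perfect cube, so h has no rational root, and a monic cubic with no rational root is irreducible), g is also irreducible (irreducibility is preserved under the substitution x → x + 15). Hence m_α(x) = x^3 + 45x^2 + 675x + 2963.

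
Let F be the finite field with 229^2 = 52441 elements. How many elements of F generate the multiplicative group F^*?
There are φ(52440) = 12672 primitive elements

F_q^* is cyclic of order q - 1 = 52440. A cyclic group of order m has exactly φ(m) generators. Here m = 52440 = 2^3 · 3 · 5 · 19 · 23, so the number of primitive elements is φ(52440) = 12672.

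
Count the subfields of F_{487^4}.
F_{487^4} has 3 subfields

The subfields of F_{p^n} are exactly the fields F_{p^d} for d | n (each is the fixed field of the unique index-d subgroup of Gal(F_{p^n}/F_p) ≅ Z/nZ). The divisors of n = 4 are {1, 2, 4}, giving 3 subfields: F_{487^1}, F_{487^2}, F_{487^4}.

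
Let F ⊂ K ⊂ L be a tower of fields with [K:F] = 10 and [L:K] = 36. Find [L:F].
[L:F] = 360

The tower law says that for any tower of field extensions F ⊂ K ⊂ L with finite degrees, [L:F] = [L:K] · [K:F]. Here this gives [L:F] = 36 · 10 = 360.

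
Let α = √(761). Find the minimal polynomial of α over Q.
m_α(x) = x^2 - 761

α satisfies α^2 - 761 = 0, so x^2 - 761 annihilates α. Since d = 761 is squarefree and ≠ 1, it is not a perfect square in Q, so x^2 - 761 has no rational root and is therefore irreducible over Q (a degree-2 polynomial over a field is irreducible iff it has no root). Hence m_α(x) = x^2 - 761.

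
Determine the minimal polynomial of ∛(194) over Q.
m_α(x) = x^3 - 194

α satisfies α^3 = 194, so x^3 - 194 annihilates α. By the rational root test, a rational root p/q (in lowest terms) of x^3 - 194 would satisfy p^3 = 194 q^3, forcing q = 1 and p^3 = 194; but 194 is not a perfect cube, contradiction. A monic cubic over Q with no rational root is irreducible (any nontrivial factorization would include a linear factor). Hence x^3 - 194 is the minimal polynomial of α, and in particular [Q(α):Q] = 3.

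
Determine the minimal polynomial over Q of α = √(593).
m_α(x) = x^2 - 593

α satisfies α^2 - 593 = 0, so x^2 - 593 annihilates α. Since d = 593 is squarefree and ≠ 1, it is not a perfect square in Q, so x^2 - 593 has no rational root and is therefore irreducible over Q (a degree-2 polynomial over a field is irreducible iff it has no root). Hence m_α(x) = x^2 - 593.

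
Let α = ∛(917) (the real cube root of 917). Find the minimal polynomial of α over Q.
m_α(x) = x^3 - 917

α satisfies α^3 = 917, so x^3 - 917 annihilates α. By the rational root test, a rational root p/q (in lowest terms) of x^3 - 917 would satisfy p^3 = 917 q^3, forcing q = 1 and p^3 = 917; but 917 is not a perfect cube, contradiction. A monic cubic over Q with no rational root is irreducible (any nontrivial factorization would include a linear factor). Hence x^3 - 917 is the minimal polynomial of α, and in particular [Q(α):Q] = 3.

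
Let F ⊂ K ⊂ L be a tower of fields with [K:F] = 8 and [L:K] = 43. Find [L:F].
[L:F] = 344

The tower law says that for any tower of field extensions F ⊂ K ⊂ L with finite degrees, [L:F] = [L:K] · [K:F]. Here this gives [L:F] = 43 · 8 = 344.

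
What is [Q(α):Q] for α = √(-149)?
[Q(α):Q] = 2

[Q(α):Q] equals the degree of the minimal polynomial of α. Here α^2 = -149 and x^2 + 149 is irreducible (d = -149 is squarefree, ≠ 1, hence not a square), so deg(m_α) = 2. Thus [Q(α):Q] = 2.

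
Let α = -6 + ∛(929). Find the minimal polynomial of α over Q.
m_α(x) = x^3 + 18x^2 + 108x - 713

Set β = α + 6 = ∛(929), so β^3 = 929. Then (α + 6)^3 - 929 = 0, i.e. α is a root of g(x) = (x + 6)^3 - 929 = x^3 + 18x^2 + 108x - 713. Since g(x) = h(x + 6) where h(x) = x^3 - 929, and h is irreducible over Q (because 929 is not a perfect cube, so h has no rational root, and a monic cubic with no rational root is irreducible), g is also irreducible (irreducibility is preserved under the substitution x → x + 6). Hence m_α(x) = x^3 + 18x^2 + 108x - 713.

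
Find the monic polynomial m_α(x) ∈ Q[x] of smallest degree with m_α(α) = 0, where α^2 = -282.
m_α(x) = x^2 + 282

α satisfies α^2 + 282 = 0, so x^2 + 282 annihilates α. Since d = -282 is squarefree and ≠ 1, it is not a perfect square in Q, so x^2 + 282 has no rational root and is therefore irreducible over Q (a degree-2 polynomial over a field is irreducible iff it has no root). Hence m_α(x) = x^2 + 282.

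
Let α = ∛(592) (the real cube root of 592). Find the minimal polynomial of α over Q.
m_α(x) = x^3 - 592

α satisfies α^3 = 592, so x^3 - 592 annihilates α. By the rational root test, a rational root p/q (in lowest terms) of x^3 - 592 would satisfy p^3 = 592 q^3, forcing q = 1 and p^3 = 592; but 592 is not a perfect cube, contradiction. A monic cubic over Q with no rational root is irreducible (any nontrivial factorization would include a linear factor). Hence x^3 - 592 is the minimal polynomial of α, and in particular [Q(α):Q] = 3.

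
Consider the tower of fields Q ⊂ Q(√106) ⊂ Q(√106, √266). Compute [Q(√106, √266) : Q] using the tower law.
[Q(√106, √266) : Q] = 4

[Q(√106):Q] = 2 (min poly x^2 - 106, irreducible since 106 is squarefree > 1). For the top step, suppose √266 ∈ Q(√106), say √266 = c + d√106 with c, d ∈ Q. Squaring: 266 = c^2 + 106d^2 + 2cd√106. Since √106 ∉ Q this forces 2cd = 0. If d = 0 then √266 = c ∈ Q, contradicting 266 squarefree > 1. If c = 0 then 266 = 106d^2, so 106·266 = (106d)^2 is a perfect square in Q — but 106·266 = 28196 is not a perfect square (since 106 and 266 are distinct squarefree integers). Contradiction. Hence √266 ∉ Q(√106), so x^2 - 266 stays irreducible over Q(√106) and [Q(√106, √266) : Q(√106)] = 2. By the tower law, [Q(√106, √266) : Q] = 2 · 2 = 4.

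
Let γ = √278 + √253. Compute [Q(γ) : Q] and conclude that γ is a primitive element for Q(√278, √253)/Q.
[Q(γ) : Q] = 4 (equivalently, Q(γ) = Q(√278, √253))

Obviously Q(γ) ⊆ Q(√278, √253), and [Q(√278, √253):Q] = 4 (since 278, 253 are distinct squarefree integers > 1 with 70334 not a perfect square). To show equality we compute the minimal polynomial of γ. From γ = √278 + √253: γ^2 = 278 + 2√(70334) + 253 = 531 + 2√(70334), so γ^2 - 531 = 2√(70334); squaring, (γ^2 - 531)^2 = 4·70334, i.e. γ^4 - 1062γ^2 + 281961 - 281336 = 0, i.e. γ^4 - 1062γ^2 + 625 = 0. So γ is a root of x^4 - 1062x^2 + 625. This polynomial is irreducible over Q: it has no rational root (each ±√278 ± √253 is irrational), and any factorization into two quadratics over Q would force √(70334) ∈ Q (pairing opposite roots) or √278, √253 ∈ Q (other pairings), all impossible. Hence [Q(γ):Q] = 4 = [Q(√278, √253):Q], so Q(γ) = Q(√278, √253).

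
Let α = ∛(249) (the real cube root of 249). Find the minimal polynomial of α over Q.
m_α(x) = x^3 - 249

α satisfies α^3 = 249, so x^3 - 249 annihilates α. By the rational root test, a rational root p/q (in lowest terms) of x^3 - 249 would satisfy p^3 = 249 q^3, forcing q = 1 and p^3 = 249; but 249 is not a perfect cube, contradiction. A monic cubic over Q with no rational root is irreducible (any nontrivial factorization would include a linear factor). Hence x^3 - 249 is the minimal polynomial of α, and in particular [Q(α):Q] = 3.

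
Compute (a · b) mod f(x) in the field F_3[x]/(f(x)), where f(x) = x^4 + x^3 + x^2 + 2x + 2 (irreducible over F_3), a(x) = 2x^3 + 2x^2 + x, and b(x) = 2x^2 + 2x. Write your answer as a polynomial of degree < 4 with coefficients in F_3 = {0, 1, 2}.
a · b ≡ x^3 + 2x^2 + 2x + 1 (mod f(x))

Multiply in F_3[x]: a(x)·b(x) = (2x^3 + 2x^2 + x)·(2x^2 + 2x) = x^5 + 2x^4 + 2x^2. This has degree ≥ 4, so divide by f(x) over F_3: x^5 + 2x^4 + 2x^2 = (x + 1)·(x^4 + x^3 + x^2 + 2x + 2) + (x^3 + 2x^2 + 2x + 1). Hence a·b ≡ x^3 + 2x^2 + 2x + 1 (mod f). (F_3[x]/(f) is a field with 3^4 = 81 elements since f is irreducible of degree 4.)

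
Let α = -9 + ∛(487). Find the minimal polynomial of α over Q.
m_α(x) = x^3 + 27x^2 + 243x + 242

Set β = α + 9 = ∛(487), so β^3 = 487. Then (α + 9)^3 - 487 = 0, i.e. α is a root of g(x) = (x + 9)^3 - 487 = x^3 + 27x^2 + 243x + 242. Since g(x) = h(x + 9) where h(x) = x^3 - 487, and h is irreducible over Q (because 487 is not a perfect cube, so h has no rational root, and a monic cubic with no rational root is irreducible), g is also irreducible (irreducibility is preserved under the substitution x → x + 9). Hence m_α(x) = x^3 + 27x^2 + 243x + 242.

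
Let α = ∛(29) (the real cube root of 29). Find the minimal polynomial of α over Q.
m_α(x) = x^3 - 29

α satisfies α^3 = 29, so x^3 - 29 annihilates α. By the rational root test, a rational root p/q (in lowest terms) of x^3 - 29 would satisfy p^3 = 29 q^3, forcing q = 1 and p^3 = 29; but 29 is not a perfect cube, contradiction. A monic cubic over Q with no rational root is irreducible (any nontrivial factorization would include a linear factor). Hence x^3 - 29 is the minimal polynomial of α, and in particular [Q(α):Q] = 3.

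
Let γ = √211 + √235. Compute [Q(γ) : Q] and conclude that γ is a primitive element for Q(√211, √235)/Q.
[Q(γ) : Q] = 4 (equivalently, Q(γ) = Q(√211, √235))

Obviously Q(γ) ⊆ Q(√211, √235), and [Q(√211, √235):Q] = 4 (since 211, 235 are distinct squarefree integers > 1 with 49585 not a perfect square). To show equality we compute the minimal polynomial of γ. From γ = √211 + √235: γ^2 = 211 + 2√(49585) + 235 = 446 + 2√(49585), so γ^2 - 446 = 2√(49585); squaring, (γ^2 - 446)^2 = 4·49585, i.e. γ^4 - 892γ^2 + 198916 - 198340 = 0, i.e. γ^4 - 892γ^2 + 576 = 0. So γ is a root of x^4 - 892x^2 + 576. This polynomial is irreducible over Q: it has no rational root (each ±√211 ± √235 is irrational), and any factorization into two quadratics over Q would force √(49585) ∈ Q (pairing opposite roots) or √211, √235 ∈ Q (other pairings), all impossible. Hence [Q(γ):Q] = 4 = [Q(√211, √235):Q], so Q(γ) = Q(√211, √235).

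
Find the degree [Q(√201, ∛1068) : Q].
[Q(√201, ∛1068) : Q] = 6

Let L = Q(√201, ∛1068). Since Q(√201) ⊂ L and [Q(√201):Q] = 2, the tower law gives 2 | [L:Q]. Likewise Q(∛1068) ⊂ L with [Q(∛1068):Q] = 3 (because 1068 is not a perfect cube), so 3 | [L:Q]. As gcd(2,3) = 1, [L:Q] is divisible by 6. Conversely L is generated over Q by √201 and ∛1068, so [L:Q] ≤ 2·3 = 6. Therefore [Q(√201, ∛1068) : Q] = 6.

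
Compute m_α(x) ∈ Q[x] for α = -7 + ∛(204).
m_α(x) = x^3 + 21x^2 + 147x + 139

Set β = α + 7 = ∛(204), so β^3 = 204. Then (α + 7)^3 - 204 = 0, i.e. α is a root of g(x) = (x + 7)^3 - 204 = x^3 + 21x^2 + 147x + 139. Since g(x) = h(x + 7) where h(x) = x^3 - 204, and h is irreducible over Q (because 204 is not a perfect cube, so h has no rational root, and a monic cubic with no rational root is irreducible), g is also irreducible (irreducibility is preserved under the substitution x → x + 7). Hence m_α(x) = x^3 + 21x^2 + 147x + 139.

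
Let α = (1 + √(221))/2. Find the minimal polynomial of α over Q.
m_α(x) = x^2 - x - 55

From 2α - 1 = √(221), squaring gives (2α - 1)^2 = 221, i.e. 4α^2 - 4α + 1 = 221, so α^2 - α + (1 - 221)/4 = 0. Since 221 ≡ 1 (mod 4), (1 - 221)/4 = -55 ∈ Z. The polynomial x^2 - x - 55 has discriminant 1 - 4·(-55) = 221, which is not a perfect square in Q (d = 221 is squarefree and ≠ 1), so x^2 - x - 55 is irreducible over Q. It is the minimal polynomial of α.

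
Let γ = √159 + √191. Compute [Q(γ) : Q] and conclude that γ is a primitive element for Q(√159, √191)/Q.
[Q(γ) : Q] = 4 (equivalently, Q(γ) = Q(√159, √191))

Obviously Q(γ) ⊆ Q(√159, √191), and [Q(√159, √191):Q] = 4 (since 159, 191 are distinct squarefree integers > 1 with 30369 not a perfect square). To show equality we compute the minimal polynomial of γ. From γ = √159 + √191: γ^2 = 159 + 2√(30369) + 191 = 350 + 2√(30369), so γ^2 - 350 = 2√(30369); squaring, (γ^2 - 350)^2 = 4·30369, i.e. γ^4 - 700γ^2 + 122500 - 121476 = 0, i.e. γ^4 - 700γ^2 + 1024 = 0. So γ is a root of x^4 - 700x^2 + 1024. This polynomial is irreducible over Q: it has no rational root (each ±√159 ± √191 is irrational), and any factorization into two quadratics over Q would force √(30369) ∈ Q (pairing opposite roots) or √159, √191 ∈ Q (other pairings), all impossible. Hence [Q(γ):Q] = 4 = [Q(√159, √191):Q], so Q(γ) = Q(√159, √191).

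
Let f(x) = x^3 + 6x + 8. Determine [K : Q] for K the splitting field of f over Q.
[K : Q] = 6

By the rational root test, any rational root of the monic integer polynomial f(x) = x^3 + 6x + 8 must be an integer dividing the constant term 8, i.e. one of ±{1, 2, 4, 8}. Evaluating: f(1) = 15, f(-1) = 1, f(2) = 28, f(-2) = -12, f(4) = 96, f(-4) = -80, f(8) = 568, f(-8) = -552; none is 0, so f has no rational root and is therefore irreducible over Q (a cubic with no linear factor over a field is irreducible). For an irreducible cubic, the Galois group is A_3 or S_3 according as the discriminant disc(f) = -4a^3 - 27b^2 = -4·(6)^3 - 27·(8)^2 = -2592 is or is not a square in Q. Here disc(f) = -2592 is not a perfect square in Q, so the Galois group of f over Q is not contained in A_3 and must be all of S_3. The splitting field has degree |S_3| = 6 over Q, so [K : Q] = 6.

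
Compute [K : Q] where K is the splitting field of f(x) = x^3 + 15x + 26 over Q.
[K : Q] = 6

By the rational root test, any rational root of the monic integer polynomial f(x) = x^3 + 15x + 26 must be an integer dividing the constant term 26, i.e. one of ±{1, 2, 13, 26}. Evaluating: f(1) = 42, f(-1) = 10, f(2) = 64, f(-2) = -12, f(13) = 2418, f(-13) = -2366, f(26) = 17992, f(-26) = -17940; none is 0, so f has no rational root and is therefore irreducible over Q (a cubic with no linear factor over a field is irreducible). For an irreducible cubic, the Galois group is A_3 or S_3 according as the discriminant disc(f) = -4a^3 - 27b^2 = -4·(15)^3 - 27·(26)^2 = -31752 is or is not a square in Q. Here disc(f) = -31752 is not a perfect square in Q, so the Galois group of f over Q is not contained in A_3 and must be all of S_3. The splitting field has degree |S_3| = 6 over Q, so [K : Q] = 6.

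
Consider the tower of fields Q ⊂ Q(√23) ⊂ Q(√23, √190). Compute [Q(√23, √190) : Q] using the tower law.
[Q(√23, √190) : Q] = 4

[Q(√23):Q] = 2 (min poly x^2 - 23, irreducible since 23 is squarefree > 1). For the top step, suppose √190 ∈ Q(√23), say √190 = c + d√23 with c, d ∈ Q. Squaring: 190 = c^2 + 23d^2 + 2cd√23. Since √23 ∉ Q this forces 2cd = 0. If d = 0 then √190 = c ∈ Q, contradicting 190 squarefree > 1. If c = 0 then 190 = 23d^2, so 23·190 = (23d)^2 is a perfect square in Q — but 23·190 = 4370 is not a perfect square (since 23 and 190 are distinct squarefree integers). Contradiction. Hence √190 ∉ Q(√23), so x^2 - 190 stays irreducible over Q(√23) and [Q(√23, √190) : Q(√23)] = 2. By the tower law, [Q(√23, √190) : Q] = 2 · 2 = 4.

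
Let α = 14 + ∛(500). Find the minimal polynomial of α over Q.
m_α(x) = x^3 - 42x^2 + 588x - 3244

Set β = α - 14 = ∛(500), so β^3 = 500. Then (α - 14)^3 - 500 = 0, i.e. α is a root of g(x) = (x - 14)^3 - 500 = x^3 - 42x^2 + 588x - 3244. Since g(x) = h(x - 14) where h(x) = x^3 - 500, and h is irreducible over Q (because 500 is not a perfect cube, so h has no rational root, and a monic cubic with no rational root is irreducible), g is also irreducible (irreducibility is preserved under the substitution x → x - 14). Hence m_α(x) = x^3 - 42x^2 + 588x - 3244.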